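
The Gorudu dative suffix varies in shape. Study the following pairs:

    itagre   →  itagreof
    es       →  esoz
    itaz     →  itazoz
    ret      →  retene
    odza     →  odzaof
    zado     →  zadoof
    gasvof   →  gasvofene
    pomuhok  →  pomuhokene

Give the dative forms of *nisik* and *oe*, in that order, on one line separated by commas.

The suffix is conditioned by the final sound: -oz when the stem ends in a sibilant (*es*, *itaz*); -ene when the stem ends in a non-sibilant consonant (*ret*, *gasvof*, *pomuhok*); -of when the stem ends in a vowel (*itagre*, *odza*, *zado*).
Since the final sound of *nisik* is /k/ (a non-sibilant consonant), it takes -ene, giving *nisikene*.
*oe*: final sound = /e/, a vowel → -of → *oeof*.

nisikene, oeof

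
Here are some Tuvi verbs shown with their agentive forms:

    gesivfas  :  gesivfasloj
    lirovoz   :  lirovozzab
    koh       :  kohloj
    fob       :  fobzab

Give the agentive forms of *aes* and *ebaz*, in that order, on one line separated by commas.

The pattern is voicing of the final consonant: -loj when the stem ends in a voiceless consonant (*gesivfas*, *koh*); -zab when the stem ends in a voiced consonant (*lirovoz*, *fob*).
Since the final consonant of *aes* is /s/ (voiceless), it takes -loj, giving *aesloj*.
*ebaz*: final consonant = /z/, voiced → -zab → *ebazzab*.

aesloj, ebazzab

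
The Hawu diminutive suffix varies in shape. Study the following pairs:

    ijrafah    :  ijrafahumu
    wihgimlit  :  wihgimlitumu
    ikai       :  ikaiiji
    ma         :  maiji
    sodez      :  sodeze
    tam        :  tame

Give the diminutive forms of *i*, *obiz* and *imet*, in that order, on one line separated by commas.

The suffix is conditioned by the final sound: -umu when the stem ends in a voiceless consonant (*ijrafah*, *wihgimlit*); -e when the stem ends in a voiced consonant (*sodez*, *tam*); -iji when the stem ends in a vowel (*ikai*, *ma*).
*i*: final sound = /i/, a vowel → -iji → *iiji*.
*obiz*: final sound = /z/, a voiced consonant → -e → *obize*.
Since the final sound of *imet* is /t/ (a voiceless consonant), it takes -umu, giving *imetumu*.

iiji, obize, imetumu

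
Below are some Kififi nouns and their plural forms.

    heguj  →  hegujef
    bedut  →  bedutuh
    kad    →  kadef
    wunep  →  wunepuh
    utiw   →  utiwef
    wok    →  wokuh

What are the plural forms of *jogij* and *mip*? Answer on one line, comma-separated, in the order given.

The pattern is voicing of the final consonant: -uh when the stem ends in a voiceless consonant (*bedut*, *wunep*, *wok*); -ef when the stem ends in a voiced consonant (*heguj*, *kad*, *utiw*).
The final consonant of *jogij* is /j/, which is voiced, so the suffix is -ef, giving *jogijef*.
*mip* — final consonant /p/ (voiceless) → -uh → *mipuh*.

jogijef, mipuh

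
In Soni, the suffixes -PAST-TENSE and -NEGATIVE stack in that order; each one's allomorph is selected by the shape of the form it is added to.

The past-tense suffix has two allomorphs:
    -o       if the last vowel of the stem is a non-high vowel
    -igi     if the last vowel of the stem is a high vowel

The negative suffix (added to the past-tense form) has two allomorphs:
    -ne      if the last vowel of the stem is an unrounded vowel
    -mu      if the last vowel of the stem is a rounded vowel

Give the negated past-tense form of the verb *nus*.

nusigine

The last vowel of *nus* is /u/, which is a high vowel, so the past-tense suffix is -igi, giving *nusigi*.
The past-tense form *nusigi* — last vowel /i/ (an unrounded vowel) → -ne → *nusigine*.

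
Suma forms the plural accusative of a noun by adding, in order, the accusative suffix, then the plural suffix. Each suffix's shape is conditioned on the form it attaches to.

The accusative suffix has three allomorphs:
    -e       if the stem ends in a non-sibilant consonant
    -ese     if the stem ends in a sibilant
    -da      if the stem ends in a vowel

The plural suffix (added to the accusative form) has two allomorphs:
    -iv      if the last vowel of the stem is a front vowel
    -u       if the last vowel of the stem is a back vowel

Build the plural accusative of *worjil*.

worjileiv

*worjil* — final sound /l/ (a non-sibilant consonant) → -e → *worjile*.
The accusative form *worjile* — last vowel /e/ (a front vowel) → -iv → *worjileiv*.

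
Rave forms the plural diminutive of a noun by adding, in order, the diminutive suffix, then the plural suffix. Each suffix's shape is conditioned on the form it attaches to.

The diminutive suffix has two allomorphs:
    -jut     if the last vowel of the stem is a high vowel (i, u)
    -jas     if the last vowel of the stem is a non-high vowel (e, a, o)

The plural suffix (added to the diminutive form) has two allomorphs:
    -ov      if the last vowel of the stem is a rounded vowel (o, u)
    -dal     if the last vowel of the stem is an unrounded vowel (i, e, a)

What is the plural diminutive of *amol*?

amoljasdal

*amol* — last vowel /o/ (a non-high vowel) → -jas → *amoljas*.
The last vowel of the diminutive form *amoljas* is /a/, which is an unrounded vowel, so the plural suffix is -dal, giving *amoljasdal*.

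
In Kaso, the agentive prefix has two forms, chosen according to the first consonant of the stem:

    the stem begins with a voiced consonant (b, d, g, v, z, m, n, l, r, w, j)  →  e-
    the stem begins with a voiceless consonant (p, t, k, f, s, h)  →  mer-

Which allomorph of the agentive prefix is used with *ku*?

The first consonant of *ku* is /k/, which is voiceless, so the prefix is mer-.

mer-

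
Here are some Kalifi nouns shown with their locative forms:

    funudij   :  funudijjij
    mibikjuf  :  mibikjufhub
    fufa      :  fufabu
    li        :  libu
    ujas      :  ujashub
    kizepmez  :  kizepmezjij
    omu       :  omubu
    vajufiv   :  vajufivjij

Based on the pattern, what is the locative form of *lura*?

lurabu

The alternation tracks the final sound of the stem — -hub when the stem ends in a voiceless consonant (*mibikjuf*, *ujas*); -jij when the stem ends in a voiced consonant (*funudij*, *kizepmez*, *vajufiv*); -bu when the stem ends in a vowel (*fufa*, *li*, *omu*).
*lura*: final sound = /a/, a vowel → -bu → *lurabu*.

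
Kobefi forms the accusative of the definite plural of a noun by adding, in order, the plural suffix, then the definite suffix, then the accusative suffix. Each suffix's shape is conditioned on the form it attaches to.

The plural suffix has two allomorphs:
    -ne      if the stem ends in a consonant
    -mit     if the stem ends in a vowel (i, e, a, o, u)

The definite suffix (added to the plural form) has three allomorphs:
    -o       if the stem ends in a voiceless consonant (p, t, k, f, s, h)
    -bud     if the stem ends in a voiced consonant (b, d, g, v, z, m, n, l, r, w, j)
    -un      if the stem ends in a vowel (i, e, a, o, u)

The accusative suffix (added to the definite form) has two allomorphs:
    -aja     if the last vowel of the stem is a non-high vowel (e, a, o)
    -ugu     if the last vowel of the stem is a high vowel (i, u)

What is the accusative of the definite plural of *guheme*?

Since the final sound of *guheme* is /e/ (a vowel), it takes -mit, giving *guhememit*.
Since the final sound of the plural form *guhememit* is /t/ (a voiceless consonant), it takes -o, giving *guhememito*.
The definite form *guhememito*: last vowel = /o/, a non-high vowel → -aja → *guhememitoaja*.

guhememitoaja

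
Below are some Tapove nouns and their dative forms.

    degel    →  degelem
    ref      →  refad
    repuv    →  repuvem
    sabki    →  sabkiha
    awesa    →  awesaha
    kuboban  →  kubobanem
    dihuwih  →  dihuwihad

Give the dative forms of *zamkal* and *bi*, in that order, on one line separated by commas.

zamkalem, biha

The pattern is voicing of the final sound: -ad when the stem ends in a voiceless consonant (*ref*, *dihuwih*); -em when the stem ends in a voiced consonant (*degel*, *repuv*, *kuboban*); -ha when the stem ends in a vowel (*sabki*, *awesa*).
The final sound of *zamkal* is /l/, which is a voiced consonant, so the suffix is -em, giving *zamkalem*.
*bi*: final sound = /i/, a vowel → -ha → *biha*.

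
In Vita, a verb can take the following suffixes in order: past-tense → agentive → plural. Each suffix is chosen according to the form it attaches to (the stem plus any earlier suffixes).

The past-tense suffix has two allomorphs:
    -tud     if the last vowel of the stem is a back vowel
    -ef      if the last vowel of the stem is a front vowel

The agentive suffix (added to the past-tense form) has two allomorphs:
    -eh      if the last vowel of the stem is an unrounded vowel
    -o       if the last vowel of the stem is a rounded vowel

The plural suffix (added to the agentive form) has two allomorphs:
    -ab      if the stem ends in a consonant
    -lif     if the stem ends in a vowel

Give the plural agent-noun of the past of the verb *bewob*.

*bewob*: last vowel = /o/, a back vowel → -tud → *bewobtud*.
The last vowel of the past-tense form *bewobtud* is /u/, which is a rounded vowel, so the agentive suffix is -o, giving *bewobtudo*.
Since the final sound of the agentive form *bewobtudo* is /o/ (a vowel), it takes -lif, giving *bewobtudolif*.

bewobtudolif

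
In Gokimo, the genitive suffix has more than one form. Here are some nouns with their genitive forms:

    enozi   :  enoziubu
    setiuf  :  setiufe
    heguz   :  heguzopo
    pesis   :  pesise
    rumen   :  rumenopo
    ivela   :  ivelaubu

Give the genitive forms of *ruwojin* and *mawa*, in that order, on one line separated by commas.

The suffix is conditioned by the final sound: -e when the stem ends in a voiceless consonant (*setiuf*, *pesis*); -opo when the stem ends in a voiced consonant (*heguz*, *rumen*); -ubu when the stem ends in a vowel (*enozi*, *ivela*).
*ruwojin*: final sound = /n/, a voiced consonant → -opo → *ruwojinopo*.
*mawa* — final sound /a/ (a vowel) → -ubu → *mawaubu*.

ruwojinopo, mawaubu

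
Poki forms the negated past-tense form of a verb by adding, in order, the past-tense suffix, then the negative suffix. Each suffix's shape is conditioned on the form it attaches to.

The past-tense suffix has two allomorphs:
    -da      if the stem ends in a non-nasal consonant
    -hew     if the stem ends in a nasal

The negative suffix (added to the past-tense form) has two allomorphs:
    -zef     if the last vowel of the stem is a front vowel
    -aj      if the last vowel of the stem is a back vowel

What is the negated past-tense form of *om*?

Since the final consonant of *om* is /m/ (a nasal), it takes -hew, giving *omhew*.
The past-tense form *omhew* — last vowel /e/ (a front vowel) → -zef → *omhewzef*.

omhewzef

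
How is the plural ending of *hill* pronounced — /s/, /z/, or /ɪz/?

The stem *hill* ends in a voiced non-sibilant sound.
The plural suffix surfaces as /ɪz/ after sibilants, /s/ after other voiceless consonants, and /z/ after other voiced sounds.
So the plural -s on *hill* is pronounced /z/.

/z/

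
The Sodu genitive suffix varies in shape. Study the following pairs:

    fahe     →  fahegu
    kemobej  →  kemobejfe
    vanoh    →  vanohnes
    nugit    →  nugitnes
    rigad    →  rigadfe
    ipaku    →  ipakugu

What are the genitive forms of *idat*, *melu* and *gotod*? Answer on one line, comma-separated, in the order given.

idatnes, melugu, gotodfe

Looking at the final sound of each stem: -nes when the stem ends in a voiceless consonant (*vanoh*, *nugit*); -fe when the stem ends in a voiced consonant (*kemobej*, *rigad*); -gu when the stem ends in a vowel (*fahe*, *ipaku*).
The final sound of *idat* is /t/, which is a voiceless consonant, so the suffix is -nes, giving *idatnes*.
The final sound of *melu* is /u/, which is a vowel, so the suffix is -gu, giving *melugu*.
Since the final sound of *gotod* is /d/ (a voiced consonant), it takes -fe, giving *gotodfe*.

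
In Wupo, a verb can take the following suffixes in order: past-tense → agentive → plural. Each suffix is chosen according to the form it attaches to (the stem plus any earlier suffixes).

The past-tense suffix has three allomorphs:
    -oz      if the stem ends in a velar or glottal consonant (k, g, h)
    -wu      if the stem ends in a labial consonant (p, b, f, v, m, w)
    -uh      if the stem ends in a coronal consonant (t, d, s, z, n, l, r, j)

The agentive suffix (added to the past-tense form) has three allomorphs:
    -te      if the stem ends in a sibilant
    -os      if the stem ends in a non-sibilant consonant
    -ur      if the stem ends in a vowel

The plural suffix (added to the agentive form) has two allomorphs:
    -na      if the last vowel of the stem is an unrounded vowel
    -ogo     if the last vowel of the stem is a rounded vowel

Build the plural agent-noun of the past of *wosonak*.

wosonakoztena

The final consonant of *wosonak* is /k/, which is velar/glottal, so the past-tense suffix is -oz, giving *wosonakoz*.
Since the final sound of the past-tense form *wosonakoz* is /z/ (a sibilant), it takes -te, giving *wosonakozte*.
The agentive form *wosonakozte*: last vowel = /e/, an unrounded vowel → -na → *wosonakoztena*.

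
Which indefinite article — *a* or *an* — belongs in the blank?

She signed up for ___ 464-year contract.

The indefinite article is chosen by the initial *sound* of the following word, not its spelling.
The number *464* is spoken "four hundred …", beginning with /fɔr/ — a consonant sound.
So the article is *a*: She signed up for a 464-year contract.

a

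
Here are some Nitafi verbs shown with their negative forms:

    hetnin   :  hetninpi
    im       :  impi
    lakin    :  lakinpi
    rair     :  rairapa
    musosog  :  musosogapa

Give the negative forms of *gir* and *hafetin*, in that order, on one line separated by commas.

girapa, hafetinpi

The pattern is nasality of the final consonant: -pi when the stem ends in a nasal (*hetnin*, *im*, *lakin*); -apa when the stem ends in a non-nasal consonant (*rair*, *musosog*).
*gir* — final consonant /r/ (non-nasal) → -apa → *girapa*.
*hafetin* — final consonant /n/ (a nasal) → -pi → *hafetinpi*.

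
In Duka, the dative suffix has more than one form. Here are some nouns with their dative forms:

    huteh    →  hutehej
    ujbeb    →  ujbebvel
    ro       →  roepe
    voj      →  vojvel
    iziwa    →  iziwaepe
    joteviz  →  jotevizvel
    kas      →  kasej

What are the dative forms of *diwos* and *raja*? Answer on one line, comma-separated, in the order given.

The alternation tracks the final sound of the stem — -ej when the stem ends in a voiceless consonant (*huteh*, *kas*); -vel when the stem ends in a voiced consonant (*ujbeb*, *voj*, *joteviz*); -epe when the stem ends in a vowel (*ro*, *iziwa*).
*diwos*: final sound = /s/, a voiceless consonant → -ej → *diwosej*.
*raja* — final sound /a/ (a vowel) → -epe → *rajaepe*.

diwosej, rajaepe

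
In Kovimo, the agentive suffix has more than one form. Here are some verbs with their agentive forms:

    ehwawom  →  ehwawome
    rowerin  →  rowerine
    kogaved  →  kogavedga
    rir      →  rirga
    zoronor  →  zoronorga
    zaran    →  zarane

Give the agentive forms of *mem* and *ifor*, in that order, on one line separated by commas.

meme, iforga

The suffix is conditioned by the final consonant: -e when the stem ends in a nasal (*ehwawom*, *rowerin*, *zaran*); -ga when the stem ends in a non-nasal consonant (*kogaved*, *rir*, *zoronor*).
The final consonant of *mem* is /m/, which is a nasal, so the suffix is -e, giving *meme*.
*ifor*: final consonant = /r/, non-nasal → -ga → *iforga*.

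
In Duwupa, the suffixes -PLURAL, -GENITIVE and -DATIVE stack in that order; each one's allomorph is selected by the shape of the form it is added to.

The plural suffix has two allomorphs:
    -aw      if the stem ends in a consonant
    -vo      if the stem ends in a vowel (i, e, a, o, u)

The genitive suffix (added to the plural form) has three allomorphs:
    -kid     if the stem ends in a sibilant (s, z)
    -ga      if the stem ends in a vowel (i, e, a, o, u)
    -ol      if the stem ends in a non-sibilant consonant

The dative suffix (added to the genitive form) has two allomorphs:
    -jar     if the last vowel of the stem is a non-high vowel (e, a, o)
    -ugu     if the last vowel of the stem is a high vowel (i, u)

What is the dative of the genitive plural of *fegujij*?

The final sound of *fegujij* is /j/, which is a consonant, so the plural suffix is -aw, giving *fegujijaw*.
The plural form *fegujijaw* — final sound /w/ (a non-sibilant consonant) → -ol → *fegujijawol*.
Since the last vowel of the genitive form *fegujijawol* is /o/ (a non-high vowel), it takes -jar, giving *fegujijawoljar*.

fegujijawoljar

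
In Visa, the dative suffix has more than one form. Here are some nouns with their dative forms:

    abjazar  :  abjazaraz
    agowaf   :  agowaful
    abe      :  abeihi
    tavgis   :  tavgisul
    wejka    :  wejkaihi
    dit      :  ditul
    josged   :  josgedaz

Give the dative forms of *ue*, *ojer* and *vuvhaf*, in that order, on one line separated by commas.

The pattern is voicing of the final sound: -ul when the stem ends in a voiceless consonant (*agowaf*, *tavgis*, *dit*); -az when the stem ends in a voiced consonant (*abjazar*, *josged*); -ihi when the stem ends in a vowel (*abe*, *wejka*).
Since the final sound of *ue* is /e/ (a vowel), it takes -ihi, giving *ueihi*.
Since the final sound of *ojer* is /r/ (a voiced consonant), it takes -az, giving *ojeraz*.
*vuvhaf* — final sound /f/ (a voiceless consonant) → -ul → *vuvhaful*.

ueihi, ojeraz, vuvhaful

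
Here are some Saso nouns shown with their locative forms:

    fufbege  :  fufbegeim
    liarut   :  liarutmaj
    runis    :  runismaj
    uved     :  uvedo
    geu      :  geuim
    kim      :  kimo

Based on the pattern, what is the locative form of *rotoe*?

The suffix is conditioned by the final sound: -maj when the stem ends in a voiceless consonant (*liarut*, *runis*); -o when the stem ends in a voiced consonant (*uved*, *kim*); -im when the stem ends in a vowel (*fufbege*, *geu*).
*rotoe* — final sound /e/ (a vowel) → -im → *rotoeim*.

rotoeim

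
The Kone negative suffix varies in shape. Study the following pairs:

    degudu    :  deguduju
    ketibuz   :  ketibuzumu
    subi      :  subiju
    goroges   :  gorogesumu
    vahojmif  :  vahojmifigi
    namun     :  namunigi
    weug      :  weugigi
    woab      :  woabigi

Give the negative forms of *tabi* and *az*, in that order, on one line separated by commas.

Looking at the final sound of each stem: -umu when the stem ends in a sibilant (*ketibuz*, *goroges*); -igi when the stem ends in a non-sibilant consonant (*vahojmif*, *namun*, *weug*, *woab*); -ju when the stem ends in a vowel (*degudu*, *subi*).
*tabi* — final sound /i/ (a vowel) → -ju → *tabiju*.
The final sound of *az* is /z/, which is a sibilant, so the suffix is -umu, giving *azumu*.

tabiju, azumu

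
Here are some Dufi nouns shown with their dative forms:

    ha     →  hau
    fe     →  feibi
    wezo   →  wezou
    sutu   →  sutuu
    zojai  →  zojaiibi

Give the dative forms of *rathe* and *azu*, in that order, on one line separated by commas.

The alternation tracks the last vowel of the stem — -ibi when the last vowel of the stem is a front vowel (*fe*, *zojai*); -u when the last vowel of the stem is a back vowel (*ha*, *wezo*, *sutu*).
The last vowel of *rathe* is /e/, which is a front vowel, so the suffix is -ibi, giving *ratheibi*.
The last vowel of *azu* is /u/, which is a back vowel, so the suffix is -u, giving *azuu*.

ratheibi, azuu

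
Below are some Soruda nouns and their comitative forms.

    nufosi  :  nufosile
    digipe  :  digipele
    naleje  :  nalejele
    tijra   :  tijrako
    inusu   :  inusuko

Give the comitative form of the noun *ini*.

The pattern is front/back vowel harmony: -le when the last vowel of the stem is a front vowel (*nufosi*, *digipe*, *naleje*); -ko when the last vowel of the stem is a back vowel (*tijra*, *inusu*).
*ini* — last vowel /i/ (a front vowel) → -le → *inile*.

inile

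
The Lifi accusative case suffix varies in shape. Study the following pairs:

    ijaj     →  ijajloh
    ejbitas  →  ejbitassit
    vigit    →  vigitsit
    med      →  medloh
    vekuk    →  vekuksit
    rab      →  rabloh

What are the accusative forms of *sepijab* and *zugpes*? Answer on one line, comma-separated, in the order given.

The alternation tracks the final consonant of the stem — -sit when the stem ends in a voiceless consonant (*ejbitas*, *vigit*, *vekuk*); -loh when the stem ends in a voiced consonant (*ijaj*, *med*, *rab*).
*sepijab* — final consonant /b/ (voiced) → -loh → *sepijabloh*.
The final consonant of *zugpes* is /s/, which is voiceless, so the suffix is -sit, giving *zugpessit*.

sepijabloh, zugpessit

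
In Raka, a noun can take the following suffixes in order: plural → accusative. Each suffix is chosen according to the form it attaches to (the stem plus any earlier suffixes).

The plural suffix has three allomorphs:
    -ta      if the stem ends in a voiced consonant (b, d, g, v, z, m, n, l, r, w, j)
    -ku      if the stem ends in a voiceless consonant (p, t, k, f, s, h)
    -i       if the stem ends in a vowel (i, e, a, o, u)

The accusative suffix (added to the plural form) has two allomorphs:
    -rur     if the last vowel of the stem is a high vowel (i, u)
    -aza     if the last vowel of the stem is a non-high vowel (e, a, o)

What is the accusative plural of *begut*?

begutkurur

*begut*: final sound = /t/, a voiceless consonant → -ku → *begutku*.
The plural form *begutku*: last vowel = /u/, a high vowel → -rur → *begutkurur*.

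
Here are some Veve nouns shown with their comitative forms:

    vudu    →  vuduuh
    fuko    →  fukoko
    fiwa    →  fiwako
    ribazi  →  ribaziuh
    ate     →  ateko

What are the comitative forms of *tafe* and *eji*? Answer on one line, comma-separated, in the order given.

tafeko, ejiuh

The suffix is conditioned by the last vowel: -uh when the last vowel of the stem is a high vowel (*vudu*, *ribazi*); -ko when the last vowel of the stem is a non-high vowel (*fuko*, *fiwa*, *ate*).
Since the last vowel of *tafe* is /e/ (a non-high vowel), it takes -ko, giving *tafeko*.
The last vowel of *eji* is /i/, which is a high vowel, so the suffix is -uh, giving *ejiuh*.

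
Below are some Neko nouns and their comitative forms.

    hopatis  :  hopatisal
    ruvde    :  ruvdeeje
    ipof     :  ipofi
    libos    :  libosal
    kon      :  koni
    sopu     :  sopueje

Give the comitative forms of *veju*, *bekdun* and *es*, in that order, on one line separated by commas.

Looking at the final sound of each stem: -al when the stem ends in a sibilant (*hopatis*, *libos*); -i when the stem ends in a non-sibilant consonant (*ipof*, *kon*); -eje when the stem ends in a vowel (*ruvde*, *sopu*).
The final sound of *veju* is /u/, which is a vowel, so the suffix is -eje, giving *vejueje*.
The final sound of *bekdun* is /n/, which is a non-sibilant consonant, so the suffix is -i, giving *bekduni*.
The final sound of *es* is /s/, which is a sibilant, so the suffix is -al, giving *esal*.

vejueje, bekduni, esal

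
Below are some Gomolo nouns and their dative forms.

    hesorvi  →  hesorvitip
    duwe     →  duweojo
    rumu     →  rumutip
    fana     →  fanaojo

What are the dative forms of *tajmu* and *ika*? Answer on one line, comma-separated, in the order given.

tajmutip, ikaojo

Looking at the last vowel of each stem: -tip when the last vowel of the stem is a high vowel (*hesorvi*, *rumu*); -ojo when the last vowel of the stem is a non-high vowel (*duwe*, *fana*).
Since the last vowel of *tajmu* is /u/ (a high vowel), it takes -tip, giving *tajmutip*.
Since the last vowel of *ika* is /a/ (a non-high vowel), it takes -ojo, giving *ikaojo*.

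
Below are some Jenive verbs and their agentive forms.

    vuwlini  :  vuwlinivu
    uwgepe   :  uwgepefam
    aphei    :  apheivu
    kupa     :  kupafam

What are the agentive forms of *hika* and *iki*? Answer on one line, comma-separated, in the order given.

The alternation tracks the last vowel of the stem — -vu when the last vowel of the stem is a high vowel (*vuwlini*, *aphei*); -fam when the last vowel of the stem is a non-high vowel (*uwgepe*, *kupa*).
Since the last vowel of *hika* is /a/ (a non-high vowel), it takes -fam, giving *hikafam*.
Since the last vowel of *iki* is /i/ (a high vowel), it takes -vu, giving *ikivu*.

hikafam, ikivu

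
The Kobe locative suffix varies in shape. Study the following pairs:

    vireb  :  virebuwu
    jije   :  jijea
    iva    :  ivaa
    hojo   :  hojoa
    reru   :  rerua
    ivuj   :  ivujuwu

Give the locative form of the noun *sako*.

The pattern is consonant vs. vowel: -uwu when the stem ends in a consonant (*vireb*, *ivuj*); -a when the stem ends in a vowel (*jije*, *iva*, *hojo*, *reru*).
*sako*: final sound = /o/, a vowel → -a → *sakoa*.

sakoa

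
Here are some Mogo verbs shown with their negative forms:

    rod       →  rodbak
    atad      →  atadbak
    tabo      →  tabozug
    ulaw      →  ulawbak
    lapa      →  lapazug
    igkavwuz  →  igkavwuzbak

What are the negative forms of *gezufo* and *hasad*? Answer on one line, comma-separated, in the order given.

gezufozug, hasadbak

The pattern is consonant vs. vowel: -bak when the stem ends in a consonant (*rod*, *atad*, *ulaw*, *igkavwuz*); -zug when the stem ends in a vowel (*tabo*, *lapa*).
The final sound of *gezufo* is /o/, which is a vowel, so the suffix is -zug, giving *gezufozug*.
*hasad* — final sound /d/ (a consonant) → -bak → *hasadbak*.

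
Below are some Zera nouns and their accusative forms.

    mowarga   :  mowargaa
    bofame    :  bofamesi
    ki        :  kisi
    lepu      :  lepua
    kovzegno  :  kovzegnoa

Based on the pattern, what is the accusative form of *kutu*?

The alternation tracks the last vowel of the stem — -si when the last vowel of the stem is a front vowel (*bofame*, *ki*); -a when the last vowel of the stem is a back vowel (*mowarga*, *lepu*, *kovzegno*).
The last vowel of *kutu* is /u/, which is a back vowel, so the suffix is -a, giving *kutua*.

kutua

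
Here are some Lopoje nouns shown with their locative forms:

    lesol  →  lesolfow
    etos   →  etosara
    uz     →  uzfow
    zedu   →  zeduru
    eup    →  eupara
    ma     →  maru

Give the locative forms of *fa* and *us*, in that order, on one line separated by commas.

faru, usara

Looking at the final sound of each stem: -ara when the stem ends in a voiceless consonant (*etos*, *eup*); -fow when the stem ends in a voiced consonant (*lesol*, *uz*); -ru when the stem ends in a vowel (*zedu*, *ma*).
*fa*: final sound = /a/, a vowel → -ru → *faru*.
The final sound of *us* is /s/, which is a voiceless consonant, so the suffix is -ara, giving *usara*.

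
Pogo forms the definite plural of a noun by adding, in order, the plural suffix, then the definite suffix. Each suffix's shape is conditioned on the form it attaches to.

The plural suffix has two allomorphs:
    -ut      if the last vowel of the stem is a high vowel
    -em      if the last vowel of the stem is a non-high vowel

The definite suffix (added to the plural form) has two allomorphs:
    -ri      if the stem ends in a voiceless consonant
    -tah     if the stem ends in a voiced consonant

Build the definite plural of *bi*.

*bi*: last vowel = /i/, a high vowel → -ut → *biut*.
The plural form *biut* — final consonant /t/ (voiceless) → -ri → *biutri*.

biutri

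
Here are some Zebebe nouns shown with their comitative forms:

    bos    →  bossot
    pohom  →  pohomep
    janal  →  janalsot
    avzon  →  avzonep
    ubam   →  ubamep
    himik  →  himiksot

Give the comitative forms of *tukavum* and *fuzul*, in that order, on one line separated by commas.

tukavumep, fuzulsot

Looking at the final consonant of each stem: -ep when the stem ends in a nasal (*pohom*, *avzon*, *ubam*); -sot when the stem ends in a non-nasal consonant (*bos*, *janal*, *himik*).
Since the final consonant of *tukavum* is /m/ (a nasal), it takes -ep, giving *tukavumep*.
*fuzul*: final consonant = /l/, non-nasal → -sot → *fuzulsot*.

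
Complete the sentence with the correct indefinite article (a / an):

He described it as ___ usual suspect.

The indefinite article is chosen by the initial *sound* of the following word, not its spelling.
*usual* begins with the sound /juː/ (u pronounced /juː/) — a consonant sound.
So the article is *a*: He described it as a usual suspect.

a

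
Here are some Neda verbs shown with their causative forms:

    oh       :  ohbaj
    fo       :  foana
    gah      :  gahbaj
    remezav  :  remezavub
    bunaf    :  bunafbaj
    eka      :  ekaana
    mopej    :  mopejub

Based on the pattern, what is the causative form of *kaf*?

kafbaj

The pattern is voicing of the final sound: -baj when the stem ends in a voiceless consonant (*oh*, *gah*, *bunaf*); -ub when the stem ends in a voiced consonant (*remezav*, *mopej*); -ana when the stem ends in a vowel (*fo*, *eka*).
*kaf*: final sound = /f/, a voiceless consonant → -baj → *kafbaj*.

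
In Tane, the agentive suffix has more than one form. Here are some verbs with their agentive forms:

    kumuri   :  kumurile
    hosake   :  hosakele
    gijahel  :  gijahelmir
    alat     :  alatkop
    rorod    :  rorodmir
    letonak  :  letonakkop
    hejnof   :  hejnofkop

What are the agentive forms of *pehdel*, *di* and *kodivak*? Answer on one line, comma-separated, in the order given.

The pattern is voicing of the final sound: -kop when the stem ends in a voiceless consonant (*alat*, *letonak*, *hejnof*); -mir when the stem ends in a voiced consonant (*gijahel*, *rorod*); -le when the stem ends in a vowel (*kumuri*, *hosake*).
*pehdel* — final sound /l/ (a voiced consonant) → -mir → *pehdelmir*.
Since the final sound of *di* is /i/ (a vowel), it takes -le, giving *dile*.
*kodivak* — final sound /k/ (a voiceless consonant) → -kop → *kodivakkop*.

pehdelmir, dile, kodivakkop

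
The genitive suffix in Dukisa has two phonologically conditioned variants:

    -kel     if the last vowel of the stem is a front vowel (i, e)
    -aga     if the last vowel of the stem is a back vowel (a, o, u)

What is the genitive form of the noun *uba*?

The last vowel of *uba* is /a/, which is a back vowel, so the suffix is -aga, giving *ubaaga*.

ubaaga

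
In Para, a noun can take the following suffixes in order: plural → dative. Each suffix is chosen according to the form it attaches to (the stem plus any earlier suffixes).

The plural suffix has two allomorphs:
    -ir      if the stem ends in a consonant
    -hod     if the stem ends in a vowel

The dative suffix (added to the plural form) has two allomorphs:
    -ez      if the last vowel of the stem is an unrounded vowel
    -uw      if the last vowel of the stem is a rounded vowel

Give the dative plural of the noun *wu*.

*wu* — final sound /u/ (a vowel) → -hod → *wuhod*.
Since the last vowel of the plural form *wuhod* is /o/ (a rounded vowel), it takes -uw, giving *wuhoduw*.

wuhoduw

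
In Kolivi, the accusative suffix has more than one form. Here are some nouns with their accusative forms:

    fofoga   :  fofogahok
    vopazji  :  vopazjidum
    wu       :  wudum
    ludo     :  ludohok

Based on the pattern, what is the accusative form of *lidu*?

Looking at the last vowel of each stem: -dum when the last vowel of the stem is a high vowel (*vopazji*, *wu*); -hok when the last vowel of the stem is a non-high vowel (*fofoga*, *ludo*).
Since the last vowel of *lidu* is /u/ (a high vowel), it takes -dum, giving *lidudum*.

lidudum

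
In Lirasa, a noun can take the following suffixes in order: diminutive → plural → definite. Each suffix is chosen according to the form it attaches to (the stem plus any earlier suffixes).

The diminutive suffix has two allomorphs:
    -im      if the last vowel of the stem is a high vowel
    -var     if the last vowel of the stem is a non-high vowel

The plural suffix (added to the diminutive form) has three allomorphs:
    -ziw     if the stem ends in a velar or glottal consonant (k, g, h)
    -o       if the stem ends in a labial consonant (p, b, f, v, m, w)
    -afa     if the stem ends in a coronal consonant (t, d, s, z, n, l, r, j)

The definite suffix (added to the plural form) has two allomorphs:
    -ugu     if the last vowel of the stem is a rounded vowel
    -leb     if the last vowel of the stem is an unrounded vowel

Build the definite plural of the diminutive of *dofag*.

The last vowel of *dofag* is /a/, which is a non-high vowel, so the diminutive suffix is -var, giving *dofagvar*.
The diminutive form *dofagvar* — final consonant /r/ (coronal) → -afa → *dofagvarafa*.
Since the last vowel of the plural form *dofagvarafa* is /a/ (an unrounded vowel), it takes -leb, giving *dofagvarafaleb*.

dofagvarafaleb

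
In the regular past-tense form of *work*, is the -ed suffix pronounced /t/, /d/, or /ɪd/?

/t/

The stem *work* ends in a voiceless consonant other than /t/.
The -ed suffix is realized as /ɪd/ after /t, d/; as /t/ after other voiceless consonants; and as /d/ after other voiced sounds.
So -ed on *work* is pronounced /t/.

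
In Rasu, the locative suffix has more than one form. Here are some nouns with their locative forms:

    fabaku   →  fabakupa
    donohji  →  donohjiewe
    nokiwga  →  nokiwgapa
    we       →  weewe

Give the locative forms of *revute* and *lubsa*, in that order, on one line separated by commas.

revuteewe, lubsapa

The suffix is conditioned by the last vowel: -ewe when the last vowel of the stem is a front vowel (*donohji*, *we*); -pa when the last vowel of the stem is a back vowel (*fabaku*, *nokiwga*).
Since the last vowel of *revute* is /e/ (a front vowel), it takes -ewe, giving *revuteewe*.
Since the last vowel of *lubsa* is /a/ (a back vowel), it takes -pa, giving *lubsapa*.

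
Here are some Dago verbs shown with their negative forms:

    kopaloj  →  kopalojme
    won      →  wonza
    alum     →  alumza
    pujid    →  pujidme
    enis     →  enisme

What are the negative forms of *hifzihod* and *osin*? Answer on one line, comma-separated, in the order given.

hifzihodme, osinza

The suffix is conditioned by the final consonant: -za when the stem ends in a nasal (*won*, *alum*); -me when the stem ends in a non-nasal consonant (*kopaloj*, *pujid*, *enis*).
*hifzihod* — final consonant /d/ (non-nasal) → -me → *hifzihodme*.
The final consonant of *osin* is /n/, which is a nasal, so the suffix is -za, giving *osinza*.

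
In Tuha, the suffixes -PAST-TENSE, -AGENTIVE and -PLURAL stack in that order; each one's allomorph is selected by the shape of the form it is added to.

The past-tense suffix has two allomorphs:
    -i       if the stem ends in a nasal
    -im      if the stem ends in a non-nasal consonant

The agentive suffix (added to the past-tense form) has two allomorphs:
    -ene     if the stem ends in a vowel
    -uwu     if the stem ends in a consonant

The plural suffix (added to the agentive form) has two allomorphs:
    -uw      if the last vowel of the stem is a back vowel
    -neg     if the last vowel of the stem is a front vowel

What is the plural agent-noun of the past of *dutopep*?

*dutopep* — final consonant /p/ (non-nasal) → -im → *dutopepim*.
Since the final sound of the past-tense form *dutopepim* is /m/ (a consonant), it takes -uwu, giving *dutopepimuwu*.
The agentive form *dutopepimuwu*: last vowel = /u/, a back vowel → -uw → *dutopepimuwuuw*.

dutopepimuwuuw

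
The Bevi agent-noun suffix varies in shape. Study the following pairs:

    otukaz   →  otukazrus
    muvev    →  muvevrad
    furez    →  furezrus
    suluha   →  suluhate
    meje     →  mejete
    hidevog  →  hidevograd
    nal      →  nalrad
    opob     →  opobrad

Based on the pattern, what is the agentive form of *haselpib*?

The suffix is conditioned by the final sound: -rus when the stem ends in a sibilant (*otukaz*, *furez*); -rad when the stem ends in a non-sibilant consonant (*muvev*, *hidevog*, *nal*, *opob*); -te when the stem ends in a vowel (*suluha*, *meje*).
*haselpib*: final sound = /b/, a non-sibilant consonant → -rad → *haselpibrad*.

haselpibrad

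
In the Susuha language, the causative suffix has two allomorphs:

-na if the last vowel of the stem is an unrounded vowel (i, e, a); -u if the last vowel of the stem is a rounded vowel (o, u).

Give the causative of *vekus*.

vekusu

*vekus*: last vowel = /u/, a rounded vowel → -u → *vekusu*.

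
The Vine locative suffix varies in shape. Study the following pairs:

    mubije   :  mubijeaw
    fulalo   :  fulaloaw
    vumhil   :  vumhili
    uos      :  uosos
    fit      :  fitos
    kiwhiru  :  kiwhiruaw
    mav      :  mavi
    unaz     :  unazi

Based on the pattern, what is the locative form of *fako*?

fakoaw

Looking at the final sound of each stem: -os when the stem ends in a voiceless consonant (*uos*, *fit*); -i when the stem ends in a voiced consonant (*vumhil*, *mav*, *unaz*); -aw when the stem ends in a vowel (*mubije*, *fulalo*, *kiwhiru*).
Since the final sound of *fako* is /o/ (a vowel), it takes -aw, giving *fakoaw*.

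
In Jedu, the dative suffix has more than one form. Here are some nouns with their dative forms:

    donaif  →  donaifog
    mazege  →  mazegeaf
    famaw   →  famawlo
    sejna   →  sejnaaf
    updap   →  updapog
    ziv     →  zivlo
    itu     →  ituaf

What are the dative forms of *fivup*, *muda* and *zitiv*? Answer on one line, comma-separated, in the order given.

fivupog, mudaaf, zitivlo

The alternation tracks the final sound of the stem — -og when the stem ends in a voiceless consonant (*donaif*, *updap*); -lo when the stem ends in a voiced consonant (*famaw*, *ziv*); -af when the stem ends in a vowel (*mazege*, *sejna*, *itu*).
Since the final sound of *fivup* is /p/ (a voiceless consonant), it takes -og, giving *fivupog*.
*muda* — final sound /a/ (a vowel) → -af → *mudaaf*.
Since the final sound of *zitiv* is /v/ (a voiced consonant), it takes -lo, giving *zitivlo*.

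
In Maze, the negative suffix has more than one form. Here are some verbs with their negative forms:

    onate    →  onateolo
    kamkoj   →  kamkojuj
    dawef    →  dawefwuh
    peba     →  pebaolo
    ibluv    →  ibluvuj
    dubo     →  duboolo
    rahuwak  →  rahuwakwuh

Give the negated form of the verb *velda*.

veldaolo

The suffix is conditioned by the final sound: -wuh when the stem ends in a voiceless consonant (*dawef*, *rahuwak*); -uj when the stem ends in a voiced consonant (*kamkoj*, *ibluv*); -olo when the stem ends in a vowel (*onate*, *peba*, *dubo*).
*velda*: final sound = /a/, a vowel → -olo → *veldaolo*.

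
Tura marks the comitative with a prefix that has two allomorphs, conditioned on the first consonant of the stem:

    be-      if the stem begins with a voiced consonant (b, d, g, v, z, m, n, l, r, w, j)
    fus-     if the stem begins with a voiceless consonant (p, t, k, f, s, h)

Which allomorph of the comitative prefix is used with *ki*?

*ki*: first consonant = /k/, voiceless → fus-.

fus-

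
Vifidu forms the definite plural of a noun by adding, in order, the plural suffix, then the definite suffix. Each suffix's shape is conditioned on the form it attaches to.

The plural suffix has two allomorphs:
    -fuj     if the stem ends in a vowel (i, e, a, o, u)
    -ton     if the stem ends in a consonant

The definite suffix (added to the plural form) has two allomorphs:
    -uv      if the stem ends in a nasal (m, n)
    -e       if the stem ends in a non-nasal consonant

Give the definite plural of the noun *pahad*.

pahadtonuv

*pahad* — final sound /d/ (a consonant) → -ton → *pahadton*.
Since the final consonant of the plural form *pahadton* is /n/ (a nasal), it takes -uv, giving *pahadtonuv*.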